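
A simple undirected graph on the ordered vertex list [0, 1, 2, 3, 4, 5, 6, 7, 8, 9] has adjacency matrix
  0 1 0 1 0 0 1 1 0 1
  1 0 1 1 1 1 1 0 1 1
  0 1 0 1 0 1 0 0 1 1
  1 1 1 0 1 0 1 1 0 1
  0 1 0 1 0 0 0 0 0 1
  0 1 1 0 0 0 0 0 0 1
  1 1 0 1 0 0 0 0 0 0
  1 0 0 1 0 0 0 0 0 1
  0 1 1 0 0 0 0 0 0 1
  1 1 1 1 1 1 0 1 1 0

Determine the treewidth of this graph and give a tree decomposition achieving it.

The largest bag has 4 vertices, giving width 3; this decomposition certifies tw(G) ≤ 3. On the other hand G contains the 4-clique {0, 1, 3, 9}. A clique must lie in a single bag of any decomposition, so no decomposition can have width below 3. The upper and lower bounds meet at 3, so that is the treewidth.

Treewidth 3.
Bags: B1 = {0, 1, 3, 9}  B2 = {1, 2, 3, 9}  B3 = {0, 3, 7, 9}  B4 = {1, 2, 5, 9}  B5 = {1, 2, 8, 9}  B6 = {0, 1, 3, 6}  B7 = {1, 3, 4, 9}
Tree: B1–B2, B1–B3, B2–B4, B4–B5, B1–B6, B1–B7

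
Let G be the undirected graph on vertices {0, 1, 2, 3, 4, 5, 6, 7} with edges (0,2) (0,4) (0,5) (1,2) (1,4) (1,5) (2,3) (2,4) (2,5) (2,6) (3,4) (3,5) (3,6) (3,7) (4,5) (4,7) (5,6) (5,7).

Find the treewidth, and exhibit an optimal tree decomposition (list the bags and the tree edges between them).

Treewidth 3.
Bags: B1 = {2, 3, 4, 5}  B2 = {3, 4, 5, 7}  B3 = {2, 3, 5, 6}  B4 = {0, 2, 4, 5}  B5 = {1, 2, 4, 5}
Tree: B1–B2, B1–B3, B1–B4, B1–B5

Each bag holds 4 vertices, so the decomposition has width 3, which upper-bounds the treewidth. Conversely, {0, 2, 4, 5} is a clique of size 4, and the vertices of any clique must share a bag in every tree decomposition; so some bag has ≥ 4 vertices and tw(G) ≥ 3. Hence tw(G) = 3 exactly.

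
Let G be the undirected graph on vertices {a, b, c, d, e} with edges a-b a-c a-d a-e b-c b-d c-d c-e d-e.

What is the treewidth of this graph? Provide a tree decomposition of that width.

Every bag has size at most 4, so the width is 4 − 1 = 3 and tw(G) ≤ 3. For the lower bound, the 4 vertices {a, c, d, e} are pairwise adjacent, and any tree decomposition puts a clique entirely inside one bag — forcing width ≥ 3. The upper and lower bounds meet at 3, so that is the treewidth.

Treewidth 3.
One such decomposition:
Bags: B1 = {a, b, c, d}  B2 = {a, c, d, e}
Tree: B1–B2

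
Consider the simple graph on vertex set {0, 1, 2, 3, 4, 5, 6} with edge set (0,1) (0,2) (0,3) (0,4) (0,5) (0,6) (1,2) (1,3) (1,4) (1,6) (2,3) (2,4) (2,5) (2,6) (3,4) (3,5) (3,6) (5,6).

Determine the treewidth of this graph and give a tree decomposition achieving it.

Treewidth 4.
One such decomposition:
Bags: B1 = {0, 1, 2, 3, 6}  B2 = {0, 2, 3, 5, 6}  B3 = {0, 1, 2, 3, 4}
Tree: B1–B2, B1–B3

Each bag holds 5 vertices, so the decomposition has width 4, which upper-bounds the treewidth. Conversely, {0, 1, 2, 3, 4} is a clique of size 5, and the vertices of any clique must share a bag in every tree decomposition; so some bag has ≥ 5 vertices and tw(G) ≥ 4. Hence tw(G) = 4 exactly.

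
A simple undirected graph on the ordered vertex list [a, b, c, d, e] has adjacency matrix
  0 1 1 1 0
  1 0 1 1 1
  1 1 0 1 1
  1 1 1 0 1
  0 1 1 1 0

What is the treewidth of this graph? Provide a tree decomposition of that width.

Treewidth 3.
One such decomposition:
Bags: B1 = {b, c, d, e}  B2 = {a, b, c, d}
Tree: B1–B2

The largest bag has 4 vertices, giving width 3; this decomposition certifies tw(G) ≤ 3. For the lower bound, the 4 vertices {b, c, d, e} are pairwise adjacent, and any tree decomposition puts a clique entirely inside one bag — forcing width ≥ 3. Hence tw(G) = 3 exactly.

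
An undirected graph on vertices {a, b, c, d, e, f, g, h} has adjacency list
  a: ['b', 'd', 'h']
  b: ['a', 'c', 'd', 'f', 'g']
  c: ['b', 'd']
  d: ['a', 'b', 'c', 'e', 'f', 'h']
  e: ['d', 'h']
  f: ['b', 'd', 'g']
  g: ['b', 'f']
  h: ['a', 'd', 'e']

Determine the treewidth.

2

A width-2 tree decomposition is:
Bags: B1 = {b, c, d}  B2 = {a, b, d}  B3 = {b, d, f}  B4 = {a, d, h}  B5 = {d, e, h}  B6 = {b, f, g}
Tree: B1–B2, B2–B3, B2–B4, B4–B5, B3–B6
Each bag holds 3 vertices, so the decomposition has width 2, which upper-bounds the treewidth. On the other hand G contains the 3-clique {d, e, h}. A clique must lie in a single bag of any decomposition, so no decomposition can have width below 2. The upper and lower bounds meet at 2, so that is the treewidth.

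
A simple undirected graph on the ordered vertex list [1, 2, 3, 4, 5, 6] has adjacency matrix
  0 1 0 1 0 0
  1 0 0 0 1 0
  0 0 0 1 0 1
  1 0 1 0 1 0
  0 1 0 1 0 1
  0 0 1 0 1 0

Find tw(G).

A width-2 tree decomposition is:
Bags: B1 = {3, 5, 6}  B2 = {3, 4, 5}  B3 = {2, 4, 5}  B4 = {1, 2, 4}
Tree: B1–B2, B2–B3, B3–B4
Each bag holds 3 vertices, so the decomposition has width 2, which upper-bounds the treewidth. For the lower bound, G contains the cycle 6–3–4–5–6, so G is not a forest; only forests have treewidth ≤ 1, hence tw(G) ≥ 2. Hence tw(G) = 2 exactly.

2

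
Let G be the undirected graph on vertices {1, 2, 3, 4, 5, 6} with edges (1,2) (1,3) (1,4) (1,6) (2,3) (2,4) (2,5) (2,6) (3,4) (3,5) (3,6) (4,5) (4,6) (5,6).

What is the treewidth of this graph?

4

A width-4 tree decomposition is:
Bags: B1 = {2, 3, 4, 5, 6}  B2 = {1, 2, 3, 4, 6}
Tree: B1–B2
Every bag has size at most 5, so the width is 5 − 1 = 4 and tw(G) ≤ 4. For the lower bound, the 5 vertices {1, 2, 3, 4, 6} are pairwise adjacent, and any tree decomposition puts a clique entirely inside one bag — forcing width ≥ 4. Therefore the treewidth is 4.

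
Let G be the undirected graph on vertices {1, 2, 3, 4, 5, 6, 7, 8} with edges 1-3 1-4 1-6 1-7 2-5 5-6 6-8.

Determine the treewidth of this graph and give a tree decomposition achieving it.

Every bag has size at most 2, so the width is 2 − 1 = 1 and tw(G) ≤ 1. G has an edge, so its treewidth is at least 1. Combining the bounds, tw(G) = 1.

Treewidth 1.
Bags: B1 = {1, 6}  B2 = {5, 6}  B3 = {1, 3}  B4 = {1, 7}  B5 = {2, 5}  B6 = {6, 8}  B7 = {1, 4}
Tree: B1–B2, B1–B3, B3–B4, B2–B5, B1–B6, B3–B7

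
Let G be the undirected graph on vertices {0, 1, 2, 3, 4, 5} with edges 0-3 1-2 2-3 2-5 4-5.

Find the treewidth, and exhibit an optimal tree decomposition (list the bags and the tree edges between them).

Each bag holds 2 vertices, so the decomposition has width 1, which upper-bounds the treewidth. Any graph with an edge has treewidth ≥ 1, and G has the edge 2–5. Therefore the treewidth is 1.

Treewidth 1.
One such decomposition:
Bags: B1 = {2, 5}  B2 = {1, 2}  B3 = {2, 3}  B4 = {0, 3}  B5 = {4, 5}
Tree: B1–B2, B1–B3, B3–B4, B1–B5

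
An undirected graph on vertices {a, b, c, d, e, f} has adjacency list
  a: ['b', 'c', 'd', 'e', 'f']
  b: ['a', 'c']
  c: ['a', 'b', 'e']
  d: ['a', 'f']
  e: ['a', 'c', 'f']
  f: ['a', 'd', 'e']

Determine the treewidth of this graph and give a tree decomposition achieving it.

Treewidth 2.
Bags: B1 = {a, c, e}  B2 = {a, e, f}  B3 = {a, b, c}  B4 = {a, d, f}
Tree: B1–B2, B1–B3, B2–B4

Each bag holds 3 vertices, so the decomposition has width 2, which upper-bounds the treewidth. Conversely, {a, c, e} is a clique of size 3, and the vertices of any clique must share a bag in every tree decomposition; so some bag has ≥ 3 vertices and tw(G) ≥ 2. Hence tw(G) = 2 exactly.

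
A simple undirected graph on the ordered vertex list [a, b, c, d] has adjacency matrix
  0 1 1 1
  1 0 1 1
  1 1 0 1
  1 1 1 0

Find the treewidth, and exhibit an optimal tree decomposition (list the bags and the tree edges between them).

A single bag containing all 4 vertices is trivially a valid decomposition of width 3. On the other hand G contains the 4-clique {a, b, c, d}. A clique must lie in a single bag of any decomposition, so no decomposition can have width below 3. Combining the bounds, tw(G) = 3.

Treewidth 3.
Bags: B1 = {a, b, c, d}
Tree: (single bag)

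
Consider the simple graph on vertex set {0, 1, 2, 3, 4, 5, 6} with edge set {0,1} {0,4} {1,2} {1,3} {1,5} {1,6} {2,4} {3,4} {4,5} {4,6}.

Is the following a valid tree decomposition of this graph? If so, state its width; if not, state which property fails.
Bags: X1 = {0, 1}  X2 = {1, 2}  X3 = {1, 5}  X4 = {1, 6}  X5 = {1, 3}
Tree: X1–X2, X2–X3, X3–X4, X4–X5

No — vertex 4 appears in no bag.

A tree decomposition must satisfy three properties: every vertex lies in some bag; for every edge, both endpoints lie together in some bag; and for every vertex, the bags containing it form a connected subtree. Here vertex 4 appears in no bag, so the decomposition is invalid.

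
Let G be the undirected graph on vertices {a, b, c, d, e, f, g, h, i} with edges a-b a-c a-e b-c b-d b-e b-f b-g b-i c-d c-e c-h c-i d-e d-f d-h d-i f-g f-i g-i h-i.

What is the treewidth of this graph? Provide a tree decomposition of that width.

Treewidth 3.
One optimal decomposition is:
Bags: B1 = {b, c, d, e}  B2 = {b, c, d, i}  B3 = {a, b, c, e}  B4 = {c, d, h, i}  B5 = {b, d, f, i}  B6 = {b, f, g, i}
Tree: B1–B2, B1–B3, B2–B4, B2–B5, B5–B6

Every bag has size at most 4, so the width is 4 − 1 = 3 and tw(G) ≤ 3. On the other hand G contains the 4-clique {c, d, h, i}. A clique must lie in a single bag of any decomposition, so no decomposition can have width below 3. Hence tw(G) = 3 exactly.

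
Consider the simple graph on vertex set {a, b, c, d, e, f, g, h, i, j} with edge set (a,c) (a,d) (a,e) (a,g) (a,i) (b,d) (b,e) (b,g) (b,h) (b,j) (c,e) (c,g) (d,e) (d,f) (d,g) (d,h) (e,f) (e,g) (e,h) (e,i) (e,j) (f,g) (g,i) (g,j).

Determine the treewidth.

3

A width-3 tree decomposition is:
Bags: B1 = {b, e, g, j}  B2 = {b, d, e, g}  B3 = {a, d, e, g}  B4 = {d, e, f, g}  B5 = {b, d, e, h}  B6 = {a, c, e, g}  B7 = {a, e, g, i}
Tree: B1–B2, B2–B3, B2–B4, B2–B5, B3–B6, B6–B7
The largest bag has 4 vertices, giving width 3; this decomposition certifies tw(G) ≤ 3. For the lower bound, the 4 vertices {d, e, f, g} are pairwise adjacent, and any tree decomposition puts a clique entirely inside one bag — forcing width ≥ 3. Combining the bounds, tw(G) = 3.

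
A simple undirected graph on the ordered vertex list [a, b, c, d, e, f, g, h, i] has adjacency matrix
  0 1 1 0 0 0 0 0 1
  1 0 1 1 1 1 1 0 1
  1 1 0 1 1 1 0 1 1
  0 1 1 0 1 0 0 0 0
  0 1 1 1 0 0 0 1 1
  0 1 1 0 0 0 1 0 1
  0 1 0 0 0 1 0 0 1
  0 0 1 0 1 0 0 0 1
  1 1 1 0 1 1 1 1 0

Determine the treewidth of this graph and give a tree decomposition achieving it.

The largest bag has 4 vertices, giving width 3; this decomposition certifies tw(G) ≤ 3. Conversely, {c, e, h, i} is a clique of size 4, and the vertices of any clique must share a bag in every tree decomposition; so some bag has ≥ 4 vertices and tw(G) ≥ 3. Combining the bounds, tw(G) = 3.

Treewidth 3.
One optimal decomposition is:
Bags: B1 = {b, c, e, i}  B2 = {b, c, f, i}  B3 = {b, f, g, i}  B4 = {a, b, c, i}  B5 = {b, c, d, e}  B6 = {c, e, h, i}
Tree: B1–B2, B2–B3, B2–B4, B1–B5, B1–B6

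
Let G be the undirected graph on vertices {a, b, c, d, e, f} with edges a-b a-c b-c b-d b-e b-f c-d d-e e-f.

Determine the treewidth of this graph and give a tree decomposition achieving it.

Treewidth 2.
One such decomposition:
Bags: B1 = {b, e, f}  B2 = {b, d, e}  B3 = {b, c, d}  B4 = {a, b, c}
Tree: B1–B2, B2–B3, B3–B4

The largest bag has 3 vertices, giving width 2; this decomposition certifies tw(G) ≤ 2. On the other hand G contains the 3-clique {b, d, e}. A clique must lie in a single bag of any decomposition, so no decomposition can have width below 2. Therefore the treewidth is 2.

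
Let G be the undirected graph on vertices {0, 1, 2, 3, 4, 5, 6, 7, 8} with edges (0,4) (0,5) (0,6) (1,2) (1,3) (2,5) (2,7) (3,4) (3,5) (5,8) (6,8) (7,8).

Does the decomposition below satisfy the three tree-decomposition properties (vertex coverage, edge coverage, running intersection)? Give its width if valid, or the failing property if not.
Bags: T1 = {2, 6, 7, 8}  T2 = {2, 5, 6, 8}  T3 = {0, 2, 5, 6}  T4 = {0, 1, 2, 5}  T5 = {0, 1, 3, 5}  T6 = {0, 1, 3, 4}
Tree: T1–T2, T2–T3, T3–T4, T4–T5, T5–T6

Checking the three conditions: (i) the bags cover all of {0, 1, 2, 3, 4, 5, 6, 7, 8}; (ii) for each edge, some bag contains both endpoints; (iii) the bags containing any fixed vertex form a subtree. All hold, so the decomposition is valid with width 4 − 1 = 3.

Yes; width 3.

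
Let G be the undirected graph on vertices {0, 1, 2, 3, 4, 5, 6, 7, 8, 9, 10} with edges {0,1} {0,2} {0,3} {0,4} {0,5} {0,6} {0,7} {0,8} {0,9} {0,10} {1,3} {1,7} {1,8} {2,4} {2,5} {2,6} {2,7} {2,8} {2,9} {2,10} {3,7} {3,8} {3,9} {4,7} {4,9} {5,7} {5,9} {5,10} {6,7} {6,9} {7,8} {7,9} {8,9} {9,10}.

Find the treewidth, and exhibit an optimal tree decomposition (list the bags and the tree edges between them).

Every bag has size at most 5, so the width is 5 − 1 = 4 and tw(G) ≤ 4. For the lower bound, the 5 vertices {0, 2, 5, 9, 10} are pairwise adjacent, and any tree decomposition puts a clique entirely inside one bag — forcing width ≥ 4. Hence tw(G) = 4 exactly.

Treewidth 4.
One optimal decomposition is:
Bags: B1 = {0, 3, 7, 8, 9}  B2 = {0, 2, 7, 8, 9}  B3 = {0, 2, 4, 7, 9}  B4 = {0, 2, 5, 7, 9}  B5 = {0, 2, 6, 7, 9}  B6 = {0, 2, 5, 9, 10}  B7 = {0, 1, 3, 7, 8}
Tree: B1–B2, B2–B3, B3–B4, B4–B5, B4–B6, B1–B7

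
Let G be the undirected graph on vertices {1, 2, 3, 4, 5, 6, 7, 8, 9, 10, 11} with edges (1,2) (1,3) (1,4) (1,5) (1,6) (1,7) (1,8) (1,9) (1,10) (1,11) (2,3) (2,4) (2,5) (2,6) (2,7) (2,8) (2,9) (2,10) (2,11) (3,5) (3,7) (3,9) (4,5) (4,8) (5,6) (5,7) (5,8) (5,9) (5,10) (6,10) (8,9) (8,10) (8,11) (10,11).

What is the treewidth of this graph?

A width-4 tree decomposition is:
Bags: B1 = {1, 2, 5, 8, 10}  B2 = {1, 2, 5, 8, 9}  B3 = {1, 2, 3, 5, 9}  B4 = {1, 2, 8, 10, 11}  B5 = {1, 2, 3, 5, 7}  B6 = {1, 2, 5, 6, 10}  B7 = {1, 2, 4, 5, 8}
Tree: B1–B2, B2–B3, B1–B4, B3–B5, B1–B6, B1–B7
Each bag holds 5 vertices, so the decomposition has width 4, which upper-bounds the treewidth. For the lower bound, the 5 vertices {1, 2, 8, 10, 11} are pairwise adjacent, and any tree decomposition puts a clique entirely inside one bag — forcing width ≥ 4. Hence tw(G) = 4 exactly.

4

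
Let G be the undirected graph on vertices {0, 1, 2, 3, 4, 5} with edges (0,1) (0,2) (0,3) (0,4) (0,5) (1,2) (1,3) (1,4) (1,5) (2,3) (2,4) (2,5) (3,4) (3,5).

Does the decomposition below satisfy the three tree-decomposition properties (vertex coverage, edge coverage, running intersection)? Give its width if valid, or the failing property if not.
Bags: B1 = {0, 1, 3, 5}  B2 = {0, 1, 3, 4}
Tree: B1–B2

No — vertex 2 appears in no bag.

A tree decomposition must satisfy three properties: every vertex lies in some bag; for every edge, both endpoints lie together in some bag; and for every vertex, the bags containing it form a connected subtree. Here vertex 2 appears in no bag, so the decomposition is invalid.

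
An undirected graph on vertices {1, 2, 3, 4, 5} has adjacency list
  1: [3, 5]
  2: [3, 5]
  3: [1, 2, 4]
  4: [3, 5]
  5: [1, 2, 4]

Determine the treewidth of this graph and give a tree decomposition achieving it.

Treewidth 2.
One optimal decomposition is:
Bags: B1 = {1, 3, 5}  B2 = {3, 4, 5}  B3 = {2, 3, 5}
Tree: B1–B2, B2–B3

Each bag holds 3 vertices, so the decomposition has width 2, which upper-bounds the treewidth. For the lower bound, G contains the cycle 1–5–4–3–1, so G is not a forest; only forests have treewidth ≤ 1, hence tw(G) ≥ 2. Hence tw(G) = 2 exactly.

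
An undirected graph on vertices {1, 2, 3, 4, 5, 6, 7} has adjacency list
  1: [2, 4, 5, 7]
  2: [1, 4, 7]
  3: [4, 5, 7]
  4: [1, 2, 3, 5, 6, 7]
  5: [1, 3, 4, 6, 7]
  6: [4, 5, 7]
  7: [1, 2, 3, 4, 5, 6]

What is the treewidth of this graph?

A width-3 tree decomposition is:
Bags: B1 = {4, 5, 6, 7}  B2 = {1, 4, 5, 7}  B3 = {3, 4, 5, 7}  B4 = {1, 2, 4, 7}
Tree: B1–B2, B2–B3, B2–B4
The largest bag has 4 vertices, giving width 3; this decomposition certifies tw(G) ≤ 3. On the other hand G contains the 4-clique {1, 2, 4, 7}. A clique must lie in a single bag of any decomposition, so no decomposition can have width below 3. The upper and lower bounds meet at 3, so that is the treewidth.

3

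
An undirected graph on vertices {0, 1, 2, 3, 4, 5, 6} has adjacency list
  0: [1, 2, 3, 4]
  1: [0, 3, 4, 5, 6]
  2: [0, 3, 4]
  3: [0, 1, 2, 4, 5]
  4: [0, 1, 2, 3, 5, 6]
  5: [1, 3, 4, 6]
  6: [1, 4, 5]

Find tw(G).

3

A width-3 tree decomposition is:
Bags: B1 = {1, 3, 4, 5}  B2 = {0, 1, 3, 4}  B3 = {0, 2, 3, 4}  B4 = {1, 4, 5, 6}
Tree: B1–B2, B2–B3, B1–B4
Every bag has size at most 4, so the width is 4 − 1 = 3 and tw(G) ≤ 3. For the lower bound, the 4 vertices {0, 1, 3, 4} are pairwise adjacent, and any tree decomposition puts a clique entirely inside one bag — forcing width ≥ 3. Combining the bounds, tw(G) = 3.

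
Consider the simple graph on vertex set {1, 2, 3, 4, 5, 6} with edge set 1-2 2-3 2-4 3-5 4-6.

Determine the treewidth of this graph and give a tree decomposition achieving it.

Treewidth 1.
One optimal decomposition is:
Bags: B1 = {4, 6}  B2 = {2, 4}  B3 = {2, 3}  B4 = {3, 5}  B5 = {1, 2}
Tree: B1–B2, B2–B3, B3–B4, B3–B5

Every bag has size at most 2, so the width is 2 − 1 = 1 and tw(G) ≤ 1. Any graph with an edge has treewidth ≥ 1, and G has the edge 4–6. Therefore the treewidth is 1.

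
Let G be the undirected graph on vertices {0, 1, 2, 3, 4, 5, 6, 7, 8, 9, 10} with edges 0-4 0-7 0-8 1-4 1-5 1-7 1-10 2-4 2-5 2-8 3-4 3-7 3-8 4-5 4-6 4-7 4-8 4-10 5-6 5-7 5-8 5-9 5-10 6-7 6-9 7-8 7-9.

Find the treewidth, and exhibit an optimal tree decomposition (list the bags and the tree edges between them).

Treewidth 3.
One optimal decomposition is:
Bags: B1 = {3, 4, 7, 8}  B2 = {4, 5, 7, 8}  B3 = {4, 5, 6, 7}  B4 = {1, 4, 5, 7}  B5 = {2, 4, 5, 8}  B6 = {5, 6, 7, 9}  B7 = {0, 4, 7, 8}  B8 = {1, 4, 5, 10}
Tree: B1–B2, B2–B3, B2–B4, B2–B5, B3–B6, B1–B7, B4–B8

Every bag has size at most 4, so the width is 4 − 1 = 3 and tw(G) ≤ 3. For the lower bound, the 4 vertices {5, 6, 7, 9} are pairwise adjacent, and any tree decomposition puts a clique entirely inside one bag — forcing width ≥ 3. Hence tw(G) = 3 exactly.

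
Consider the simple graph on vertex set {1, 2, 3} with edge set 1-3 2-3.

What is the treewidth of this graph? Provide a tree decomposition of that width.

Treewidth 1.
One such decomposition:
Bags: B1 = {1, 3}  B2 = {2, 3}
Tree: B1–B2

Each bag holds 2 vertices, so the decomposition has width 1, which upper-bounds the treewidth. Any graph with an edge has treewidth ≥ 1, and G has the edge 1–3. Hence tw(G) = 1 exactly.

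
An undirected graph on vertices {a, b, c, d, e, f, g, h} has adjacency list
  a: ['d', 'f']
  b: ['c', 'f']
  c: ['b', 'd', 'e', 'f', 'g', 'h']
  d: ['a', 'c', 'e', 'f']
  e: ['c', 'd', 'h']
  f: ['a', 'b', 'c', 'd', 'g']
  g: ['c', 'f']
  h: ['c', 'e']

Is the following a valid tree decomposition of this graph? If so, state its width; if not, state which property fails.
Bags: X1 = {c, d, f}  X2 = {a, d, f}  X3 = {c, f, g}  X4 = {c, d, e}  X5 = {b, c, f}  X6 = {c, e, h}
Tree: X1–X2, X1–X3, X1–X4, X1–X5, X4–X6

Yes; width 2.

Checking the three conditions: (i) the bags cover all of {a, b, c, d, e, f, g, h}; (ii) for each edge, some bag contains both endpoints; (iii) the bags containing any fixed vertex form a subtree. All hold, so the decomposition is valid with width 3 − 1 = 2.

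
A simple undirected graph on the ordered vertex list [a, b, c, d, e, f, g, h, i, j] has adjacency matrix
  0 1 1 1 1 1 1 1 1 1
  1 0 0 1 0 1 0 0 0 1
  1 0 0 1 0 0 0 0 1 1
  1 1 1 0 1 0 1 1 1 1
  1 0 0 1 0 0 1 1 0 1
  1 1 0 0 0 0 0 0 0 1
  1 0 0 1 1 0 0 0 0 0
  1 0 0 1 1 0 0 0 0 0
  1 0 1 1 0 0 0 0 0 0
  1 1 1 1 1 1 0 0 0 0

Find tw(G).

3

A width-3 tree decomposition is:
Bags: B1 = {a, b, d, j}  B2 = {a, d, e, j}  B3 = {a, d, e, h}  B4 = {a, c, d, j}  B5 = {a, c, d, i}  B6 = {a, d, e, g}  B7 = {a, b, f, j}
Tree: B1–B2, B2–B3, B2–B4, B4–B5, B2–B6, B1–B7
Every bag has size at most 4, so the width is 4 − 1 = 3 and tw(G) ≤ 3. Conversely, {a, d, e, g} is a clique of size 4, and the vertices of any clique must share a bag in every tree decomposition; so some bag has ≥ 4 vertices and tw(G) ≥ 3. Hence tw(G) = 3 exactly.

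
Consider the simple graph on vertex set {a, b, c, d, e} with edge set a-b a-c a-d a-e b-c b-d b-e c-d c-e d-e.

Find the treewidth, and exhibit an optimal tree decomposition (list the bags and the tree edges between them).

A single bag containing all 5 vertices is trivially a valid decomposition of width 4. Conversely, {a, b, c, d, e} is a clique of size 5, and the vertices of any clique must share a bag in every tree decomposition; so some bag has ≥ 5 vertices and tw(G) ≥ 4. Hence tw(G) = 4 exactly.

Treewidth 4.
Bags: B1 = {a, b, c, d, e}
Tree: (single bag)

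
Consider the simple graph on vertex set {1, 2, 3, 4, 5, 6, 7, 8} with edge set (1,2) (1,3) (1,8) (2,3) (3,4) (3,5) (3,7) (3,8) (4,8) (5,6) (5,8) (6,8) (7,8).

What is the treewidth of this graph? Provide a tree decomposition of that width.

Every bag has size at most 3, so the width is 3 − 1 = 2 and tw(G) ≤ 2. Conversely, {1, 3, 8} is a clique of size 3, and the vertices of any clique must share a bag in every tree decomposition; so some bag has ≥ 3 vertices and tw(G) ≥ 2. Combining the bounds, tw(G) = 2.

Treewidth 2.
One such decomposition:
Bags: B1 = {1, 3, 8}  B2 = {1, 2, 3}  B3 = {3, 5, 8}  B4 = {3, 4, 8}  B5 = {3, 7, 8}  B6 = {5, 6, 8}
Tree: B1–B2, B1–B3, B3–B4, B3–B5, B3–B6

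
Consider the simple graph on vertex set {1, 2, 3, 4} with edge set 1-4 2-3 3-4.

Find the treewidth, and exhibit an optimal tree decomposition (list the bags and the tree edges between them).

The largest bag has 2 vertices, giving width 1; this decomposition certifies tw(G) ≤ 1. G has an edge, so its treewidth is at least 1. The upper and lower bounds meet at 1, so that is the treewidth.

Treewidth 1.
One optimal decomposition is:
Bags: B1 = {2, 3}  B2 = {3, 4}  B3 = {1, 4}
Tree: B1–B2, B2–B3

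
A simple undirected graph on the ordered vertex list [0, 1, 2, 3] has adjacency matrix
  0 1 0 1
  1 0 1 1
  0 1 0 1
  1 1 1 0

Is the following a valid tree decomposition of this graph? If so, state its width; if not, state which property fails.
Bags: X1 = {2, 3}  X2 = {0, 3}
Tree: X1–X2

A tree decomposition must satisfy three properties: every vertex lies in some bag; for every edge, both endpoints lie together in some bag; and for every vertex, the bags containing it form a connected subtree. Here vertex 1 appears in no bag, so the decomposition is invalid.

No — vertex 1 appears in no bag.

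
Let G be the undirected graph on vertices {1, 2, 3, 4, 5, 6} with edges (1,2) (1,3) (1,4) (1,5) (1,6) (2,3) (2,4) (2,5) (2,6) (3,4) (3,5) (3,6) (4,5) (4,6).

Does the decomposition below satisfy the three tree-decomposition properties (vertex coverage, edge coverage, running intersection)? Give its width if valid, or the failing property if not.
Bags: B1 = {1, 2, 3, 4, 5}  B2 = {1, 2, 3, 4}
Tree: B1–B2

A tree decomposition must satisfy three properties: every vertex lies in some bag; for every edge, both endpoints lie together in some bag; and for every vertex, the bags containing it form a connected subtree. Here vertex 6 appears in no bag, so the decomposition is invalid.

No — vertex 6 appears in no bag.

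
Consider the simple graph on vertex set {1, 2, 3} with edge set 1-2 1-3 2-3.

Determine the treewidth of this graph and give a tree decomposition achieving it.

With just one bag of size 3, the width is 3 − 1 = 2, so tw(G) ≤ 2. On the other hand G contains the 3-clique {1, 2, 3}. A clique must lie in a single bag of any decomposition, so no decomposition can have width below 2. Therefore the treewidth is 2.

Treewidth 2.
One such decomposition:
Bags: B1 = {1, 2, 3}
Tree: (single bag)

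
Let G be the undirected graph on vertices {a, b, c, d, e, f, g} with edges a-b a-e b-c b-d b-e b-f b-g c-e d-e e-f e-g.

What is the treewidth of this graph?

2

A width-2 tree decomposition is:
Bags: B1 = {b, e, g}  B2 = {b, d, e}  B3 = {a, b, e}  B4 = {b, c, e}  B5 = {b, e, f}
Tree: B1–B2, B1–B3, B3–B4, B2–B5
The largest bag has 3 vertices, giving width 2; this decomposition certifies tw(G) ≤ 2. Conversely, {b, d, e} is a clique of size 3, and the vertices of any clique must share a bag in every tree decomposition; so some bag has ≥ 3 vertices and tw(G) ≥ 2. Therefore the treewidth is 2.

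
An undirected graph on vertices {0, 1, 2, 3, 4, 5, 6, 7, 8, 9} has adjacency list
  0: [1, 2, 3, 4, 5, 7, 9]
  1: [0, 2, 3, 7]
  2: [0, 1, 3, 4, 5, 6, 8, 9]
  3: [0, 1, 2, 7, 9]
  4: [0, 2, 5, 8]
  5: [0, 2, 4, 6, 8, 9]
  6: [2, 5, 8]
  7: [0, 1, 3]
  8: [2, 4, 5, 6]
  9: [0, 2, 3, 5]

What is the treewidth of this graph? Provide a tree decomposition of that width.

Every bag has size at most 4, so the width is 4 − 1 = 3 and tw(G) ≤ 3. For the lower bound, the 4 vertices {0, 1, 2, 3} are pairwise adjacent, and any tree decomposition puts a clique entirely inside one bag — forcing width ≥ 3. Combining the bounds, tw(G) = 3.

Treewidth 3.
One such decomposition:
Bags: B1 = {0, 2, 5, 9}  B2 = {0, 2, 4, 5}  B3 = {2, 4, 5, 8}  B4 = {0, 2, 3, 9}  B5 = {0, 1, 2, 3}  B6 = {2, 5, 6, 8}  B7 = {0, 1, 3, 7}
Tree: B1–B2, B2–B3, B1–B4, B4–B5, B3–B6, B5–B7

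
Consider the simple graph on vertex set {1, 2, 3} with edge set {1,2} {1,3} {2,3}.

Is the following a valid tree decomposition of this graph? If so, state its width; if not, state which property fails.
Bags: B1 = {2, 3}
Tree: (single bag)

A tree decomposition must satisfy three properties: every vertex lies in some bag; for every edge, both endpoints lie together in some bag; and for every vertex, the bags containing it form a connected subtree. Here vertex 1 appears in no bag, so the decomposition is invalid.

No — vertex 1 appears in no bag.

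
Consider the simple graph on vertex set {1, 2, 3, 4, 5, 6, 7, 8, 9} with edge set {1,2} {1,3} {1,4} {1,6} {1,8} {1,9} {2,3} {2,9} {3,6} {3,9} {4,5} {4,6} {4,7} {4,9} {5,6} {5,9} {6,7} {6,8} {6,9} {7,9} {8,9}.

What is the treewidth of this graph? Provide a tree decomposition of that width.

Treewidth 3.
One optimal decomposition is:
Bags: B1 = {1, 4, 6, 9}  B2 = {1, 3, 6, 9}  B3 = {1, 6, 8, 9}  B4 = {1, 2, 3, 9}  B5 = {4, 6, 7, 9}  B6 = {4, 5, 6, 9}
Tree: B1–B2, B2–B3, B2–B4, B1–B5, B5–B6

Every bag has size at most 4, so the width is 4 − 1 = 3 and tw(G) ≤ 3. On the other hand G contains the 4-clique {1, 2, 3, 9}. A clique must lie in a single bag of any decomposition, so no decomposition can have width below 3. Hence tw(G) = 3 exactly.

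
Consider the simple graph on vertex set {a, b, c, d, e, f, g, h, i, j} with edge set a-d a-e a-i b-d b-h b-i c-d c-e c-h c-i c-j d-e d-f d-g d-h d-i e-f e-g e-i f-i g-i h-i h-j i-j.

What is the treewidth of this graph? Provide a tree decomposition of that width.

Treewidth 3.
One such decomposition:
Bags: B1 = {b, d, h, i}  B2 = {c, d, h, i}  B3 = {c, d, e, i}  B4 = {c, h, i, j}  B5 = {d, e, g, i}  B6 = {a, d, e, i}  B7 = {d, e, f, i}
Tree: B1–B2, B2–B3, B2–B4, B3–B5, B3–B6, B6–B7

Each bag holds 4 vertices, so the decomposition has width 3, which upper-bounds the treewidth. On the other hand G contains the 4-clique {d, e, g, i}. A clique must lie in a single bag of any decomposition, so no decomposition can have width below 3. Therefore the treewidth is 3.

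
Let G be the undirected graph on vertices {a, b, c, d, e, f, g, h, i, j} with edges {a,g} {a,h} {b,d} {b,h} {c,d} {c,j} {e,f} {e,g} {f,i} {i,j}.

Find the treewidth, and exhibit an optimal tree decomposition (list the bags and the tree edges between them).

Treewidth 2.
One such decomposition:
Bags: B1 = {e, f, g}  B2 = {a, f, g}  B3 = {a, f, h}  B4 = {b, f, h}  B5 = {b, d, f}  B6 = {c, d, f}  B7 = {c, f, j}  B8 = {f, i, j}
Tree: B1–B2, B2–B3, B3–B4, B4–B5, B5–B6, B6–B7, B7–B8

The largest bag has 3 vertices, giving width 2; this decomposition certifies tw(G) ≤ 2. Since f–e–g–a–h–b–d–c–j–i–f is a cycle in G, G is not acyclic. Forests are exactly the graphs of treewidth ≤ 1, so tw(G) ≥ 2. Combining the bounds, tw(G) = 2.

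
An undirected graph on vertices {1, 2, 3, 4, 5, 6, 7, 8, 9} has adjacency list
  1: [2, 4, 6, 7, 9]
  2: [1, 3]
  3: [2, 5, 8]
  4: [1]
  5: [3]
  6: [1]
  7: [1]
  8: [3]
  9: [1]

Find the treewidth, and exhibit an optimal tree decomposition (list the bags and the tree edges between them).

Every bag has size at most 2, so the width is 2 − 1 = 1 and tw(G) ≤ 1. Since G has at least one edge (e.g. 7–1), it is not an edgeless graph, so tw(G) ≥ 1. Hence tw(G) = 1 exactly.

Treewidth 1.
One optimal decomposition is:
Bags: B1 = {1, 7}  B2 = {1, 6}  B3 = {1, 2}  B4 = {1, 4}  B5 = {2, 3}  B6 = {1, 9}  B7 = {3, 8}  B8 = {3, 5}
Tree: B1–B2, B2–B3, B2–B4, B3–B5, B4–B6, B5–B7, B7–B8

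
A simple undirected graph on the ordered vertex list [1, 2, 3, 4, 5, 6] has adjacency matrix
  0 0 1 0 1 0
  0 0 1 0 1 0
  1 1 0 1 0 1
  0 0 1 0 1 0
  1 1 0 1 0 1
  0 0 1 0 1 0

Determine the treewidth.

A width-2 tree decomposition is:
Bags: B1 = {3, 4, 5}  B2 = {3, 5, 6}  B3 = {1, 3, 5}  B4 = {2, 3, 5}
Tree: B1–B2, B2–B3, B3–B4
Every bag has size at most 3, so the width is 3 − 1 = 2 and tw(G) ≤ 2. Since 4–3–6–5–4 is a cycle in G, G is not acyclic. Forests are exactly the graphs of treewidth ≤ 1, so tw(G) ≥ 2. Combining the bounds, tw(G) = 2.

2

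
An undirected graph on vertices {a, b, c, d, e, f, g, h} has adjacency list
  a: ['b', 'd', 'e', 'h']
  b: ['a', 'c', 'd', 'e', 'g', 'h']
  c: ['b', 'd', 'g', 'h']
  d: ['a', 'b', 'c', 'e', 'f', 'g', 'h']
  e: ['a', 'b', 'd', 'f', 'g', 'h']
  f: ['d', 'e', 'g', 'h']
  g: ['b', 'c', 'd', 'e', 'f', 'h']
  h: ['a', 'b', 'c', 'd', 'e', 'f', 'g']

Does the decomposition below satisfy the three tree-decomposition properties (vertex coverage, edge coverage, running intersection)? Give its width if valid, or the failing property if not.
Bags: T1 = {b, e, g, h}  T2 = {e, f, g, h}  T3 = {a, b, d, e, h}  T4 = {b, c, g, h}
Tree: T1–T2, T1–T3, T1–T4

No — edge (d,g) lies in no bag.

A tree decomposition must satisfy three properties: every vertex lies in some bag; for every edge, both endpoints lie together in some bag; and for every vertex, the bags containing it form a connected subtree. Here edge (d,g) lies in no bag, so the decomposition is invalid.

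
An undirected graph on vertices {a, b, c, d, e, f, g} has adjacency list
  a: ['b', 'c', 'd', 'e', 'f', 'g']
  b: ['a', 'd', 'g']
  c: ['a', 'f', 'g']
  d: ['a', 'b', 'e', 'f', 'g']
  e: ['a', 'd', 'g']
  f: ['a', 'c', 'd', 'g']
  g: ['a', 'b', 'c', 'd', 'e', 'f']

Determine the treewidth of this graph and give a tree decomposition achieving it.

Each bag holds 4 vertices, so the decomposition has width 3, which upper-bounds the treewidth. On the other hand G contains the 4-clique {a, d, e, g}. A clique must lie in a single bag of any decomposition, so no decomposition can have width below 3. Hence tw(G) = 3 exactly.

Treewidth 3.
One optimal decomposition is:
Bags: B1 = {a, d, f, g}  B2 = {a, b, d, g}  B3 = {a, d, e, g}  B4 = {a, c, f, g}
Tree: B1–B2, B1–B3, B1–B4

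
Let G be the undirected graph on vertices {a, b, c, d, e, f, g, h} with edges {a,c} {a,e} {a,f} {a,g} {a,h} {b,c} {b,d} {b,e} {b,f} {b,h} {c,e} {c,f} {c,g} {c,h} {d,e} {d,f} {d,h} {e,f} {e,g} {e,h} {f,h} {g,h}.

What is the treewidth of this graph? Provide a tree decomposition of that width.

Treewidth 4.
One such decomposition:
Bags: B1 = {b, c, e, f, h}  B2 = {b, d, e, f, h}  B3 = {a, c, e, f, h}  B4 = {a, c, e, g, h}
Tree: B1–B2, B1–B3, B3–B4

The largest bag has 5 vertices, giving width 4; this decomposition certifies tw(G) ≤ 4. On the other hand G contains the 5-clique {a, c, e, g, h}. A clique must lie in a single bag of any decomposition, so no decomposition can have width below 4. Combining the bounds, tw(G) = 4.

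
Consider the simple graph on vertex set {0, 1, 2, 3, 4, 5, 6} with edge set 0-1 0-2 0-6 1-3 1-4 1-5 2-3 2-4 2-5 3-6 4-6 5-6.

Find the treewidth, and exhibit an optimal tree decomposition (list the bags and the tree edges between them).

Each bag holds 4 vertices, so the decomposition has width 3, which upper-bounds the treewidth. For the lower bound: the 4 vertex sets {0,6}, {1,4}, {2}, {5} are disjoint, each induces a connected subgraph, and every pair is joined by at least one edge of G. Contracting each set to a single vertex therefore yields K_{4} as a minor, and since treewidth is minor-monotone, tw(G) ≥ tw(K_{4}) = 3. Combining the bounds, tw(G) = 3.

Treewidth 3.
Bags: B1 = {0, 1, 2, 6}  B2 = {1, 2, 4, 6}  B3 = {1, 2, 5, 6}  B4 = {1, 2, 3, 6}
Tree: B1–B2, B2–B3, B3–B4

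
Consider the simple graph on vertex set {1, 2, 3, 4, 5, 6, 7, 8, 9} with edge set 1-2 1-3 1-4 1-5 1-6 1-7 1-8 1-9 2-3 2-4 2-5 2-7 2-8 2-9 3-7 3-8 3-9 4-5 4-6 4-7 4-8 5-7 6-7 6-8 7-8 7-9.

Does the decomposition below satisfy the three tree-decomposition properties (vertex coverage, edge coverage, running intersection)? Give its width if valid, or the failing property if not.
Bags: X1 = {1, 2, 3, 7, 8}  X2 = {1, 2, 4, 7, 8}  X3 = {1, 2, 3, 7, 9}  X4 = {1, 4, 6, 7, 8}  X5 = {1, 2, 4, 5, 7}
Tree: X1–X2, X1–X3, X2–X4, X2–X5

Yes; width 4.

Vertex coverage: the bags together contain {1, 2, 3, 4, 5, 6, 7, 8, 9}, the full vertex set. Edge coverage: each edge of G has both endpoints in at least one bag. Running intersection: for every vertex, the bags containing it form a connected subtree. All three properties hold, so this is a valid tree decomposition of width max|bag| − 1 = 4, and hence tw(G) ≤ 4.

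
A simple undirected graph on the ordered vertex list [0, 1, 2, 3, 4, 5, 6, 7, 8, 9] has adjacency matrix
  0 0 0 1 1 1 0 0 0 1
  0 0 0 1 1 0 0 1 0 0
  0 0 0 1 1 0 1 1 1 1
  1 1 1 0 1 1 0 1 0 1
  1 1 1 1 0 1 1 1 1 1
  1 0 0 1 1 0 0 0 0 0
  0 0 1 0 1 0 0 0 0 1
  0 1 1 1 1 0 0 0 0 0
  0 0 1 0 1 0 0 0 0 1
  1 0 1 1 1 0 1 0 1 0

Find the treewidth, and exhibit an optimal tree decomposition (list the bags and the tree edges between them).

The largest bag has 4 vertices, giving width 3; this decomposition certifies tw(G) ≤ 3. On the other hand G contains the 4-clique {2, 4, 8, 9}. A clique must lie in a single bag of any decomposition, so no decomposition can have width below 3. Therefore the treewidth is 3.

Treewidth 3.
One such decomposition:
Bags: B1 = {2, 4, 6, 9}  B2 = {2, 3, 4, 9}  B3 = {2, 3, 4, 7}  B4 = {0, 3, 4, 9}  B5 = {2, 4, 8, 9}  B6 = {0, 3, 4, 5}  B7 = {1, 3, 4, 7}
Tree: B1–B2, B2–B3, B2–B4, B1–B5, B4–B6, B3–B7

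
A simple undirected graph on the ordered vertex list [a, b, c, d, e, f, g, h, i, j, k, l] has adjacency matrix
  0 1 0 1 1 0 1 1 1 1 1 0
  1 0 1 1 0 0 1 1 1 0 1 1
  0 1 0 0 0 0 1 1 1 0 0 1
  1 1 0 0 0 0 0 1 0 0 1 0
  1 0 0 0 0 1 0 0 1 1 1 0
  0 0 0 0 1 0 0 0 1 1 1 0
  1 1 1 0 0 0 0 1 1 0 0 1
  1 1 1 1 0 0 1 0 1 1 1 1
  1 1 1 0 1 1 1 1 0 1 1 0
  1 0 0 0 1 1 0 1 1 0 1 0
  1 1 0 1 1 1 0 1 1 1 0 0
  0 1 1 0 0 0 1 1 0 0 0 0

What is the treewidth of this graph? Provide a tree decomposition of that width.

Each bag holds 5 vertices, so the decomposition has width 4, which upper-bounds the treewidth. Conversely, {e, f, i, j, k} is a clique of size 5, and the vertices of any clique must share a bag in every tree decomposition; so some bag has ≥ 5 vertices and tw(G) ≥ 4. Hence tw(G) = 4 exactly.

Treewidth 4.
Bags: B1 = {a, b, h, i, k}  B2 = {a, b, g, h, i}  B3 = {a, h, i, j, k}  B4 = {a, b, d, h, k}  B5 = {b, c, g, h, i}  B6 = {b, c, g, h, l}  B7 = {a, e, i, j, k}  B8 = {e, f, i, j, k}
Tree: B1–B2, B1–B3, B1–B4, B2–B5, B5–B6, B3–B7, B7–B8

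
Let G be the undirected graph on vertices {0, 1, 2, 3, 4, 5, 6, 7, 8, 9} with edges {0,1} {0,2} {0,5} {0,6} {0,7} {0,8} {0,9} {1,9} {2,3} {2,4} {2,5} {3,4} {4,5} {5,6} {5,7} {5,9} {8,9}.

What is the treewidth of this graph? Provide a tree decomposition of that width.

Each bag holds 3 vertices, so the decomposition has width 2, which upper-bounds the treewidth. Conversely, {0, 8, 9} is a clique of size 3, and the vertices of any clique must share a bag in every tree decomposition; so some bag has ≥ 3 vertices and tw(G) ≥ 2. Therefore the treewidth is 2.

Treewidth 2.
One such decomposition:
Bags: B1 = {2, 4, 5}  B2 = {0, 2, 5}  B3 = {0, 5, 6}  B4 = {0, 5, 9}  B5 = {0, 8, 9}  B6 = {2, 3, 4}  B7 = {0, 5, 7}  B8 = {0, 1, 9}
Tree: B1–B2, B2–B3, B2–B4, B4–B5, B1–B6, B3–B7, B5–B8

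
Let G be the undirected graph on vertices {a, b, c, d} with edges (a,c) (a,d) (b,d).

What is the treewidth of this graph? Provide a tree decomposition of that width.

The largest bag has 2 vertices, giving width 1; this decomposition certifies tw(G) ≤ 1. Since G has at least one edge (e.g. a–d), it is not an edgeless graph, so tw(G) ≥ 1. Combining the bounds, tw(G) = 1.

Treewidth 1.
Bags: B1 = {a, d}  B2 = {b, d}  B3 = {a, c}
Tree: B1–B2, B1–B3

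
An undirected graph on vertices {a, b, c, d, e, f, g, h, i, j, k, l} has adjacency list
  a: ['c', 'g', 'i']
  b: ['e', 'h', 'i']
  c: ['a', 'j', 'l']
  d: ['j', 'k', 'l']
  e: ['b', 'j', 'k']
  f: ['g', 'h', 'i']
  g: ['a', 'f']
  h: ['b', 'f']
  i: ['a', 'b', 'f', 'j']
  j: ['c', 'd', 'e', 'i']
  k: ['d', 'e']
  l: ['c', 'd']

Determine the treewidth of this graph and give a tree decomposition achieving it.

Each bag holds 4 vertices, so the decomposition has width 3, which upper-bounds the treewidth. For the lower bound: the 4 vertex sets {f,g,h}, {a}, {i}, {b,c,e,j} are disjoint, each induces a connected subgraph, and every pair is joined by at least one edge of G. Contracting each set to a single vertex therefore yields K_{4} as a minor, and since treewidth is minor-monotone, tw(G) ≥ tw(K_{4}) = 3. Therefore the treewidth is 3.

Treewidth 3.
Bags: B1 = {a, f, g, h}  B2 = {a, f, h, i}  B3 = {a, b, h, i}  B4 = {a, b, c, i}  B5 = {b, c, i, j}  B6 = {b, c, e, j}  B7 = {c, e, j, l}  B8 = {d, e, j, l}  B9 = {d, e, k, l}
Tree: B1–B2, B2–B3, B3–B4, B4–B5, B5–B6, B6–B7, B7–B8, B8–B9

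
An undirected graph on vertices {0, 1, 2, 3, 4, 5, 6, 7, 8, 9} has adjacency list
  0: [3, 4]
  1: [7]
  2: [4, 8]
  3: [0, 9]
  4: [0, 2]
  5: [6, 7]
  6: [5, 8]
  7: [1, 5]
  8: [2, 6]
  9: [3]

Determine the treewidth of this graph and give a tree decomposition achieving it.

The largest bag has 2 vertices, giving width 1; this decomposition certifies tw(G) ≤ 1. Any graph with an edge has treewidth ≥ 1, and G has the edge 1–7. Combining the bounds, tw(G) = 1.

Treewidth 1.
One optimal decomposition is:
Bags: B1 = {1, 7}  B2 = {5, 7}  B3 = {5, 6}  B4 = {6, 8}  B5 = {2, 8}  B6 = {2, 4}  B7 = {0, 4}  B8 = {0, 3}  B9 = {3, 9}
Tree: B1–B2, B2–B3, B3–B4, B4–B5, B5–B6, B6–B7, B7–B8, B8–B9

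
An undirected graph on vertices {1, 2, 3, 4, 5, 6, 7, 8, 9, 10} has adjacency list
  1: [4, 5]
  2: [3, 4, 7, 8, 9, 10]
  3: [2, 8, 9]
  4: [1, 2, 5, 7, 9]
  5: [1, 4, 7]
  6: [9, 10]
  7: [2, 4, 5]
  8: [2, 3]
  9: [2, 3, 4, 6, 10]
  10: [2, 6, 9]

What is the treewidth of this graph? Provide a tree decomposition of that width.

Treewidth 2.
One optimal decomposition is:
Bags: B1 = {2, 4, 9}  B2 = {2, 4, 7}  B3 = {2, 3, 9}  B4 = {2, 9, 10}  B5 = {6, 9, 10}  B6 = {2, 3, 8}  B7 = {4, 5, 7}  B8 = {1, 4, 5}
Tree: B1–B2, B1–B3, B1–B4, B4–B5, B3–B6, B2–B7, B7–B8

The largest bag has 3 vertices, giving width 2; this decomposition certifies tw(G) ≤ 2. On the other hand G contains the 3-clique {1, 4, 5}. A clique must lie in a single bag of any decomposition, so no decomposition can have width below 2. The upper and lower bounds meet at 2, so that is the treewidth.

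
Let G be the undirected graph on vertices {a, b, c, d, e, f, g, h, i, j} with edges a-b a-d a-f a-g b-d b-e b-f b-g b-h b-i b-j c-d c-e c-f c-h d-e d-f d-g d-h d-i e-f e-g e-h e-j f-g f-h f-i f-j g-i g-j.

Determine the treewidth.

4

A width-4 tree decomposition is:
Bags: B1 = {b, d, f, g, i}  B2 = {b, d, e, f, g}  B3 = {b, e, f, g, j}  B4 = {a, b, d, f, g}  B5 = {b, d, e, f, h}  B6 = {c, d, e, f, h}
Tree: B1–B2, B2–B3, B1–B4, B2–B5, B5–B6
Each bag holds 5 vertices, so the decomposition has width 4, which upper-bounds the treewidth. For the lower bound, the 5 vertices {c, d, e, f, h} are pairwise adjacent, and any tree decomposition puts a clique entirely inside one bag — forcing width ≥ 4. Therefore the treewidth is 4.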